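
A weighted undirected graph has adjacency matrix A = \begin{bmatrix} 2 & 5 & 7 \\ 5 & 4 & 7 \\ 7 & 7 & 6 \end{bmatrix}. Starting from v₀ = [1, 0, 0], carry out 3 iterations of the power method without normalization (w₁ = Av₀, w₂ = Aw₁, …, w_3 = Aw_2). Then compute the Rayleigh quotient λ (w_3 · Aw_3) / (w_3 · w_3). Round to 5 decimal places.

w1 = Av₀ = (2·1 + 5·0 + 7·0; 5·1 + 4·0 + 7·0; 7·1 + 7·0 + 6·0) = (2, 5, 7)
w2 = Aw1 = (2·2 + 5·5 + 7·7; 5·2 + 4·5 + 7·7; 7·2 + 7·5 + 6·7) = (78, 79, 91)
w3 = Aw2 = (1188, 1343, 1645)
Aw3 = (20606, 22827, 27587)
w3·Aw3 = 1188·20606 + 1343·22827 + 1645·27587 = 100517204; w3·w3 = 1188·1188 + 1343·1343 + 1645·1645 = 5921018
λ ≈ 100517204/5921018 = 16.97634

16.97634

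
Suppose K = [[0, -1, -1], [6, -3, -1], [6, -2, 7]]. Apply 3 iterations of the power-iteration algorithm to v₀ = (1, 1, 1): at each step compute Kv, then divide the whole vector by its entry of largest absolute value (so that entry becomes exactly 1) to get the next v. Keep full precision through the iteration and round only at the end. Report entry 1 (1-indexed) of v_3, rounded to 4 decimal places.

Kv0 = (-2.00000, 2.00000, 11.00000); divide by 11.00000 → v1 = (-0.18182, 0.18182, 1.00000)
Kv1 = (-1.18182, -2.63636, 5.54545); divide by 5.54545 → v2 = (-0.21311, -0.47541, 1.00000)
Kv2 = (-0.52459, -0.85246, 6.67213); divide by 6.67213 → v3 = (-0.07862, -0.12776, 1.00000)
Requested entry of v3: -32/407 = -0.0786

-0.0786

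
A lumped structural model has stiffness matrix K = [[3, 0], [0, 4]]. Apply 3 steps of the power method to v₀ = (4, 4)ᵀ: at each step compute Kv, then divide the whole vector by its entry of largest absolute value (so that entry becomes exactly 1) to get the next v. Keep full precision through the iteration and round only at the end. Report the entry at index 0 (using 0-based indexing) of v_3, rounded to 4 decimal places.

0.4219

Kv0 = (12.00000, 16.00000); divide by 16.00000 → v1 = (0.75000, 1.00000)
Kv1 = (2.25000, 4.00000); divide by 4.00000 → v2 = (0.56250, 1.00000)
Kv2 = (1.68750, 4.00000); divide by 4.00000 → v3 = (0.42188, 1.00000)
Requested entry of v3: 108/256 = 0.4219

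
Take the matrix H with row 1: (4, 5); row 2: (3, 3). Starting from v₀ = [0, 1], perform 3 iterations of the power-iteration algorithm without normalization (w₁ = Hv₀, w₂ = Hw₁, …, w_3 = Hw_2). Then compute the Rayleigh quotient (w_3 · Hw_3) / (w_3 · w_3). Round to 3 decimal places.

7.405

w1 = Hv₀ = (4·0 + 5·1; 3·0 + 3·1) = (5, 3)
w2 = Hw1 = (4·5 + 5·3; 3·5 + 3·3) = (35, 24)
w3 = Hw2 = (260, 177)
Hw3 = (1925, 1311)
w3·Hw3 = 260·1925 + 177·1311 = 732547; w3·w3 = 260·260 + 177·177 = 98929
λ ≈ 732547/98929 = 7.405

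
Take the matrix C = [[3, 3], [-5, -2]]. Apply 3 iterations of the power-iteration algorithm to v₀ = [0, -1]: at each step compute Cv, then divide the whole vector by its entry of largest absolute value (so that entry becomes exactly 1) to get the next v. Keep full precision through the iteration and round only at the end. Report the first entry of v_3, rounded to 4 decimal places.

1.0000

Cv0 = (-3.00000, 2.00000); divide by -3.00000 → v1 = (1.00000, -0.66667)
Cv1 = (1.00000, -3.66667); divide by -3.66667 → v2 = (-0.27273, 1.00000)
Cv2 = (2.18182, -0.63636); divide by 2.18182 → v3 = (1.00000, -0.29167)
Requested entry of v3: 24/24 = 1.0000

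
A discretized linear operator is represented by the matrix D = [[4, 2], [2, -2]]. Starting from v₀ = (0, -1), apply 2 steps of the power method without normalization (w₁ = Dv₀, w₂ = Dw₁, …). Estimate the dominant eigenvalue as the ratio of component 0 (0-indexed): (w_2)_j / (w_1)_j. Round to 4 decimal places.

w1 = Dv₀ = (4·0 + 2·(-1); 2·0 + (-2)·(-1)) = (-2, 2)
w2 = Dw1 = (4·(-2) + 2·2; 2·(-2) + (-2)·2) = (-4, -8)
Ratio at component: -4 / -2 = 2.0000

λ ≈ 2.0000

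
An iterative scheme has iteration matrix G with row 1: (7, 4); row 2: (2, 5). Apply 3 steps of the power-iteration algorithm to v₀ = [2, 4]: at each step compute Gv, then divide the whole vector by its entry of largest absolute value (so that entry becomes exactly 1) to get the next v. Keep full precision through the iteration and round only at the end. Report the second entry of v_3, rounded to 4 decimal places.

Gv0 = (30.00000, 24.00000); divide by 30.00000 → v1 = (1.00000, 0.80000)
Gv1 = (10.20000, 6.00000); divide by 10.20000 → v2 = (1.00000, 0.58824)
Gv2 = (9.35294, 4.94118); divide by 9.35294 → v3 = (1.00000, 0.52830)
Requested entry of v3: 1512/2862 = 0.5283

0.5283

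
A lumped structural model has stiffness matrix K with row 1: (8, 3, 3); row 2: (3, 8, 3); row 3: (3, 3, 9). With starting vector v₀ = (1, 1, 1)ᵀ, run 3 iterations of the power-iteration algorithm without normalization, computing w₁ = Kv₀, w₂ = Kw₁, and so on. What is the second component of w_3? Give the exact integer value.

2846

w1 = Kv₀ = (8·1 + 3·1 + 3·1; 3·1 + 8·1 + 3·1; 3·1 + 3·1 + 9·1) = (14, 14, 15)
w2 = Kw1 = (8·14 + 3·14 + 3·15; 3·14 + 8·14 + 3·15; 3·14 + 3·14 + 9·15) = (199, 199, 219)
w3 = Kw2 = (2846, 2846, 3165)
The requested component of w3 is 2846.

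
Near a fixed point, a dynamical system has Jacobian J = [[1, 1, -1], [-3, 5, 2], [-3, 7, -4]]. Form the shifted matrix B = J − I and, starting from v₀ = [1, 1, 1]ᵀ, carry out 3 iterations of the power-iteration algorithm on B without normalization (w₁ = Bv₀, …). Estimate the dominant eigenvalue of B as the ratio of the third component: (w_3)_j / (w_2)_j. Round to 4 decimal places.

B = J − I has rows (0, 1, -1); (-3, 4, 2); (-3, 7, -5)
w1 = Bv₀ = (0, 3, -1)
w2 = Bw1 = (4, 10, 26)
w3 = Bw2 = (-16, 80, -72)
Ratio: -72/26 = -2.7692

-2.7692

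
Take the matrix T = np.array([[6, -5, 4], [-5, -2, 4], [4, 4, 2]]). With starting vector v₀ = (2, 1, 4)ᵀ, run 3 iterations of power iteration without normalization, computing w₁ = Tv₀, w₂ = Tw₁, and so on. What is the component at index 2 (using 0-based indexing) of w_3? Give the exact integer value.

w1 = Tv₀ = (23, 4, 20)
w2 = Tw1 = (198, -43, 148)
w3 = Tw2 = (1995, -312, 916)
The requested component of w3 is 916.

916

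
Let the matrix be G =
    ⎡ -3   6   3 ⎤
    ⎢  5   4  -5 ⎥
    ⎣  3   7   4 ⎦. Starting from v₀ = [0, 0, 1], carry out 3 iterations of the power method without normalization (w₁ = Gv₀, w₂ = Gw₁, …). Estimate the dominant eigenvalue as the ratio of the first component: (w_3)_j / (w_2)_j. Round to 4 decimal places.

w1 = Gv₀ = ((-3)·0 + 6·0 + 3·1; 5·0 + 4·0 + (-5)·1; 3·0 + 7·0 + 4·1) = (3, -5, 4)
w2 = Gw1 = ((-3)·3 + 6·(-5) + 3·4; 5·3 + 4·(-5) + (-5)·4; 3·3 + 7·(-5) + 4·4) = (-27, -25, -10)
w3 = Gw2 = (-99, -185, -296)
Ratio at component: -99 / -27 = 3.6667

3.6667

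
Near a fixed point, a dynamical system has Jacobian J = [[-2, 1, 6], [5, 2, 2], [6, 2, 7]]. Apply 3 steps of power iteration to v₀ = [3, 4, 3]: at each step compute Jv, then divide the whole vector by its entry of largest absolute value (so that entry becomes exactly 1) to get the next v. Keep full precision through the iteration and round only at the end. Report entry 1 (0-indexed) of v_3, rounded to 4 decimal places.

0.5119

Jv0 = (16.00000, 29.00000, 47.00000); divide by 47.00000 → v1 = (0.34043, 0.61702, 1.00000)
Jv1 = (5.93617, 4.93617, 10.27660); divide by 10.27660 → v2 = (0.57764, 0.48033, 1.00000)
Jv2 = (5.32505, 5.84886, 11.42650); divide by 11.42650 → v3 = (0.46603, 0.51187, 1.00000)
Requested entry of v3: 2825/5519 = 0.5119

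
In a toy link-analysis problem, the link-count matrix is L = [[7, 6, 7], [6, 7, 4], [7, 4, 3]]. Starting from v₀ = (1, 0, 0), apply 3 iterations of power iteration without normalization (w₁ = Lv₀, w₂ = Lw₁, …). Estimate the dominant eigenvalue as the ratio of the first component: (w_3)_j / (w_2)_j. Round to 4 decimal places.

w1 = Lv₀ = (7, 6, 7)
w2 = Lw1 = (134, 112, 94)
w3 = Lw2 = (2268, 1964, 1668)
Ratio at component: 2268 / 134 = 16.9254

λ ≈ 16.9254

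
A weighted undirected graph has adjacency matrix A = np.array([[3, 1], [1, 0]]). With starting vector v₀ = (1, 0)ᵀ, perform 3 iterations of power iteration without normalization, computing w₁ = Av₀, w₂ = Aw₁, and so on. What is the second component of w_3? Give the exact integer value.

10

w1 = Av₀ = (3, 1)
w2 = Aw1 = (10, 3)
w3 = Aw2 = (33, 10)
The requested component of w3 is 10.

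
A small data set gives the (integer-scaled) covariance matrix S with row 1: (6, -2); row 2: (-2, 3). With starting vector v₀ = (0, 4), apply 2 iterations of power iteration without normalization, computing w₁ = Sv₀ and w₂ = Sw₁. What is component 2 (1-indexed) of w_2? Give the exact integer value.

w1 = Sv₀ = (6·0 + (-2)·4; (-2)·0 + 3·4) = (-8, 12)
w2 = Sw1 = (6·(-8) + (-2)·12; (-2)·(-8) + 3·12) = (-72, 52)
The requested component of w2 is 52.

52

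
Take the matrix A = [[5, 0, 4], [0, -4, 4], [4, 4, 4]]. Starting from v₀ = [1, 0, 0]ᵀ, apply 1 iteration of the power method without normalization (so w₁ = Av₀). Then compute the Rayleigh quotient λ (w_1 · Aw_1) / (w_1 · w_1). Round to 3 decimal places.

w1 = Av₀ = (5, 0, 4)
Aw1 = (41, 16, 36)
w1·Aw1 = 5·41 + 0·16 + 4·36 = 349; w1·w1 = 5·5 + 0·0 + 4·4 = 41
λ ≈ 349/41 = 8.512

λ ≈ 8.512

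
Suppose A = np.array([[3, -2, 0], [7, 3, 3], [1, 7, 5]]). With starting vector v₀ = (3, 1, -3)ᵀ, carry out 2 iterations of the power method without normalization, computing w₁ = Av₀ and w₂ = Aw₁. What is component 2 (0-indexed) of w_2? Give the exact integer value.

87

w1 = Av₀ = (3·3 + (-2)·1 + 0·(-3); 7·3 + 3·1 + 3·(-3); 1·3 + 7·1 + 5·(-3)) = (7, 15, -5)
w2 = Aw1 = (3·7 + (-2)·15 + 0·(-5); 7·7 + 3·15 + 3·(-5); 1·7 + 7·15 + 5·(-5)) = (-9, 79, 87)
The requested component of w2 is 87.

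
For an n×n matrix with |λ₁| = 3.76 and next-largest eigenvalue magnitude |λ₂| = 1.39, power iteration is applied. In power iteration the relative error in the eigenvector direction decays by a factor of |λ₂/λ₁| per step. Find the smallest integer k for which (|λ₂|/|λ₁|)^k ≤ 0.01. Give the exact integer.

5

|λ₂/λ₁| = 1.39/3.76 = 0.36968
Need k ≥ ln(0.01) / ln(0.36968) = -4.6052 / -0.9951 ≈ 4.628
Smallest integer k satisfying the bound: 5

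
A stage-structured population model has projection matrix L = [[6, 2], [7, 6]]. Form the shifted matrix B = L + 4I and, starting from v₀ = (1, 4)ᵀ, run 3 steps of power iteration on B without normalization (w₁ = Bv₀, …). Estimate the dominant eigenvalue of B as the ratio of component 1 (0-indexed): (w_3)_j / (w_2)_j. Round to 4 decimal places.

13.2181

B = L + 4I has rows (10, 2); (7, 10)
w1 = Bv₀ = (10·1 + 2·4; 7·1 + 10·4) = (18, 47)
w2 = Bw1 = (10·18 + 2·47; 7·18 + 10·47) = (274, 596)
w3 = Bw2 = (3932, 7878)
Ratio: 7878/596 = 13.2181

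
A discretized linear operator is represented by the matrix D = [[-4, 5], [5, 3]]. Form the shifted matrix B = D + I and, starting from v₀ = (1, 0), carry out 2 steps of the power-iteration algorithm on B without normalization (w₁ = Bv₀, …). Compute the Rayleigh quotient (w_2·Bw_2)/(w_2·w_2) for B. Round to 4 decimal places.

μ ≈ -1.4124

B = D + I has rows (-3, 5); (5, 4)
w1 = Bv₀ = (-3, 5)
w2 = Bw1 = (34, 5)
Bw2 = (-77, 190)
w2·Bw2 = -1668; w2·w2 = 1181; μ ≈ -1668/1181 = -1.4124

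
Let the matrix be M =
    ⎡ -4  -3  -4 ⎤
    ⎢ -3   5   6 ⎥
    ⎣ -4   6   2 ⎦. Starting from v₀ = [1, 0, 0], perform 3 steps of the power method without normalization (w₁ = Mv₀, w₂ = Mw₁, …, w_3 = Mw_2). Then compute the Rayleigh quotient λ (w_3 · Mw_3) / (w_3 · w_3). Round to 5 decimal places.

λ ≈ 8.33864

w1 = Mv₀ = ((-4)·1 + (-3)·0 + (-4)·0; (-3)·1 + 5·0 + 6·0; (-4)·1 + 6·0 + 2·0) = (-4, -3, -4)
w2 = Mw1 = ((-4)·(-4) + (-3)·(-3) + (-4)·(-4); (-3)·(-4) + 5·(-3) + 6·(-4); (-4)·(-4) + 6·(-3) + 2·(-4)) = (41, -27, -10)
w3 = Mw2 = (-43, -318, -346)
Mw3 = (2510, -3537, -2428)
w3·Mw3 = (-43)·2510 + (-318)·(-3537) + (-346)·(-2428) = 1856924; w3·w3 = (-43)·(-43) + (-318)·(-318) + (-346)·(-346) = 222689
λ ≈ 1856924/222689 = 8.33864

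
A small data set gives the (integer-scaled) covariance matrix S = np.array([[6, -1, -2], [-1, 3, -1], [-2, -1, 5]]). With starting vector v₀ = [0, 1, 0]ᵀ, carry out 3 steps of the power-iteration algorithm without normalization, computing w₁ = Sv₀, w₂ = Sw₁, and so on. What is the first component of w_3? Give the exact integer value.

w1 = Sv₀ = (-1, 3, -1)
w2 = Sw1 = (-7, 11, -6)
w3 = Sw2 = (-41, 46, -27)
The requested component of w3 is -41.

-41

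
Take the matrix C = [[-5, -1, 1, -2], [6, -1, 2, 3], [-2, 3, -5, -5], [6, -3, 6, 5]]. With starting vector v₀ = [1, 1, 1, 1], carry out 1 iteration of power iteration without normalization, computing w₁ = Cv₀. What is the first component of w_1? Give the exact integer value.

w1 = Cv₀ = ((-5)·1 + (-1)·1 + 1·1 + (-2)·1; 6·1 + (-1)·1 + 2·1 + 3·1; (-2)·1 + 3·1 + (-5)·1 + (-5)·1; 6·1 + (-3)·1 + 6·1 + 5·1) = (-7, 10, -9, 14)
The requested component of w1 is -7.

-7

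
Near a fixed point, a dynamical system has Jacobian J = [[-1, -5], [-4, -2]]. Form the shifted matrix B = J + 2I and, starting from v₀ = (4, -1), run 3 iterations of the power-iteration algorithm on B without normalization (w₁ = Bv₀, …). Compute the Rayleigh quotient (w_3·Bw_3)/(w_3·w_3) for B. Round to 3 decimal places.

4.692

B = J + 2I has rows (1, -5); (-4, 0)
w1 = Bv₀ = (9, -16)
w2 = Bw1 = (89, -36)
w3 = Bw2 = (269, -356)
Bw3 = (2049, -1076)
w3·Bw3 = 934237; w3·w3 = 199097; μ ≈ 934237/199097 = 4.692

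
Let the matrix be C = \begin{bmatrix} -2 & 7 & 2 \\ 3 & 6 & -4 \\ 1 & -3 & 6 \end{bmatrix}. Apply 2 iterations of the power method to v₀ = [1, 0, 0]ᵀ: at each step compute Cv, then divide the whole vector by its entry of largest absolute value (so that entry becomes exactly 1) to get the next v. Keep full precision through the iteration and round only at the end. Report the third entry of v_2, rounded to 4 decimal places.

-0.1852

Cv0 = (-2.00000, 3.00000, 1.00000); divide by 3.00000 → v1 = (-0.66667, 1.00000, 0.33333)
Cv1 = (9.00000, 2.66667, -1.66667); divide by 9.00000 → v2 = (1.00000, 0.29630, -0.18519)
Requested entry of v2: -5/27 = -0.1852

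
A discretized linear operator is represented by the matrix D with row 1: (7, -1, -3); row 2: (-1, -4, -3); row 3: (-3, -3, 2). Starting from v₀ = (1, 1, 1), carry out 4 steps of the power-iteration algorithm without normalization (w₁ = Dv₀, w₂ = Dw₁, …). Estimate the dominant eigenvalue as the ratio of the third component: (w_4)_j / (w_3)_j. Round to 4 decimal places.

w1 = Dv₀ = (3, -8, -4)
w2 = Dw1 = (41, 41, 7)
w3 = Dw2 = (225, -226, -232)
w4 = Dw3 = (2497, 1375, -461)
Ratio at component: -461 / -232 = 1.9871

λ ≈ 1.9871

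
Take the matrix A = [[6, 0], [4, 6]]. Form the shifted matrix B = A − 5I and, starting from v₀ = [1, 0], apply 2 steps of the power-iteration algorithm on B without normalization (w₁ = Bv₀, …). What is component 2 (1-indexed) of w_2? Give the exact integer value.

B = A − 5I has rows (1, 0); (4, 1)
w1 = Bv₀ = (1·1 + 0·0; 4·1 + 1·0) = (1, 4)
w2 = Bw1 = (1·1 + 0·4; 4·1 + 1·4) = (1, 8)
Requested component of w2: 8

8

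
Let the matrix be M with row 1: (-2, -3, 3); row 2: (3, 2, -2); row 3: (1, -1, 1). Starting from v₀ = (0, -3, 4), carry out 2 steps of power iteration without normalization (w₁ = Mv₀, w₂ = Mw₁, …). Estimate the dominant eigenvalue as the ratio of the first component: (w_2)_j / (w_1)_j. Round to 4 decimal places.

1.0000

w1 = Mv₀ = ((-2)·0 + (-3)·(-3) + 3·4; 3·0 + 2·(-3) + (-2)·4; 1·0 + (-1)·(-3) + 1·4) = (21, -14, 7)
w2 = Mw1 = ((-2)·21 + (-3)·(-14) + 3·7; 3·21 + 2·(-14) + (-2)·7; 1·21 + (-1)·(-14) + 1·7) = (21, 21, 42)
Ratio at component: 21 / 21 = 1.0000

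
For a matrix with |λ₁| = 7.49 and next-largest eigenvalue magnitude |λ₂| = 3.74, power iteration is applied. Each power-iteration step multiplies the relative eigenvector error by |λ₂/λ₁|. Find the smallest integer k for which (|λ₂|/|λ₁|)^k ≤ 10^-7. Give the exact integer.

|λ₂/λ₁| = 3.74/7.49 = 0.49933
Need k ≥ ln(10^-7) / ln(0.49933) = -16.1181 / -0.6945 ≈ 23.209
Smallest integer k satisfying the bound: 24

24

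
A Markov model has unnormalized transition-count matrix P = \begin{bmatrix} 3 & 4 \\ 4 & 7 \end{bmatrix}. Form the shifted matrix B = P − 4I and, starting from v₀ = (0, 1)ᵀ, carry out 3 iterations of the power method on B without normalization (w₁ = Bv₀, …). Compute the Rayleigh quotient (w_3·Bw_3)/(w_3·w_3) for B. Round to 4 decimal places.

μ ≈ 5.2546

B = P − 4I has rows (-1, 4); (4, 3)
w1 = Bv₀ = ((-1)·0 + 4·1; 4·0 + 3·1) = (4, 3)
w2 = Bw1 = ((-1)·4 + 4·3; 4·4 + 3·3) = (8, 25)
w3 = Bw2 = (92, 107)
Bw3 = (336, 689)
w3·Bw3 = 104635; w3·w3 = 19913; μ ≈ 104635/19913 = 5.2546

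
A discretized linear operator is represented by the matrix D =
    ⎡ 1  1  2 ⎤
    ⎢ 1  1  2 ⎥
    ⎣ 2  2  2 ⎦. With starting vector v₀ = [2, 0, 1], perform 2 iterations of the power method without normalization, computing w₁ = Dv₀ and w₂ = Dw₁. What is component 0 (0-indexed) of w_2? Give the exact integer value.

20

w1 = Dv₀ = (4, 4, 6)
w2 = Dw1 = (20, 20, 28)
The requested component of w2 is 20.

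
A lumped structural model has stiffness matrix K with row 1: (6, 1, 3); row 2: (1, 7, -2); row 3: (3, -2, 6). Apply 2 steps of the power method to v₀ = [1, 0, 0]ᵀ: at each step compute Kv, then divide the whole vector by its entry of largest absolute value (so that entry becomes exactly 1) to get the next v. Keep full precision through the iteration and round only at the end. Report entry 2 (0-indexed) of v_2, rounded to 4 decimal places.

Kv0 = (6.00000, 1.00000, 3.00000); divide by 6.00000 → v1 = (1.00000, 0.16667, 0.50000)
Kv1 = (7.66667, 1.16667, 5.66667); divide by 7.66667 → v2 = (1.00000, 0.15217, 0.73913)
Requested entry of v2: 34/46 = 0.7391

0.7391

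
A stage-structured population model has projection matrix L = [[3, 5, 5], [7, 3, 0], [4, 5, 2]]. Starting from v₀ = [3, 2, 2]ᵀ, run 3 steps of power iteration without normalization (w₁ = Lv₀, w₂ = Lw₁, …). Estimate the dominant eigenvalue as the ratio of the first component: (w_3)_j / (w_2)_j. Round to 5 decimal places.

w1 = Lv₀ = (29, 27, 26)
w2 = Lw1 = (352, 284, 303)
w3 = Lw2 = (3991, 3316, 3434)
Ratio at component: 3991 / 352 = 11.33807

11.33807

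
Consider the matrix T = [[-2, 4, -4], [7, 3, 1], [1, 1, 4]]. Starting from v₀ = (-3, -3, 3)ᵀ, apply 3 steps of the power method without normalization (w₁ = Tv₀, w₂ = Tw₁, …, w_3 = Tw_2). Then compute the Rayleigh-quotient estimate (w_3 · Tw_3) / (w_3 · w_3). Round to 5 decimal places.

w1 = Tv₀ = (-18, -27, 6)
w2 = Tw1 = (-96, -201, -21)
w3 = Tw2 = (-528, -1296, -381)
Tw3 = (-2604, -7965, -3348)
w3·Tw3 = (-528)·(-2604) + (-1296)·(-7965) + (-381)·(-3348) = 12973140; w3·w3 = (-528)·(-528) + (-1296)·(-1296) + (-381)·(-381) = 2103561
λ ≈ 12973140/2103561 = 6.16723

6.16723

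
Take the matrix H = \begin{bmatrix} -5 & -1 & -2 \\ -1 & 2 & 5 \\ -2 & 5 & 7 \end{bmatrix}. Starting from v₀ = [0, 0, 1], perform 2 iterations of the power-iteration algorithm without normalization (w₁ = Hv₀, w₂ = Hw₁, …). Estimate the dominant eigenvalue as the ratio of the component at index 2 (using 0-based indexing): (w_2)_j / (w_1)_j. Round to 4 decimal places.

w1 = Hv₀ = (-2, 5, 7)
w2 = Hw1 = (-9, 47, 78)
Ratio at component: 78 / 7 = 11.1429

11.1429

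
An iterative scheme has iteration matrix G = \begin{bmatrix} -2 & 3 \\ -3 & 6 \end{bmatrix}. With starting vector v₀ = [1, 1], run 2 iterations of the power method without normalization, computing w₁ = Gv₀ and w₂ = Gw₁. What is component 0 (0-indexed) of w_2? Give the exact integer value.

w1 = Gv₀ = ((-2)·1 + 3·1; (-3)·1 + 6·1) = (1, 3)
w2 = Gw1 = ((-2)·1 + 3·3; (-3)·1 + 6·3) = (7, 15)
The requested component of w2 is 7.

7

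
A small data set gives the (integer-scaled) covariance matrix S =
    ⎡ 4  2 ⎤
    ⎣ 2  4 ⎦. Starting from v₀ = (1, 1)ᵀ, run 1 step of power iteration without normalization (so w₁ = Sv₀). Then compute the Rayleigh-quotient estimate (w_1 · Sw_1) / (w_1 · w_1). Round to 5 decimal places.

w1 = Sv₀ = (6, 6)
Sw1 = (36, 36)
w1·Sw1 = 6·36 + 6·36 = 432; w1·w1 = 6·6 + 6·6 = 72
λ ≈ 432/72 = 6.00000

6.00000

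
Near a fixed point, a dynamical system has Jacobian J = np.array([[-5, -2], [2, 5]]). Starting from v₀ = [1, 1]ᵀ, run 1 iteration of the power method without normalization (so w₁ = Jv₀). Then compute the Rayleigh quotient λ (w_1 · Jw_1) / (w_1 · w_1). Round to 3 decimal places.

w1 = Jv₀ = ((-5)·1 + (-2)·1; 2·1 + 5·1) = (-7, 7)
Jw1 = (21, 21)
w1·Jw1 = (-7)·21 + 7·21 = 0; w1·w1 = (-7)·(-7) + 7·7 = 98
λ ≈ 0/98 = 0.000

λ ≈ 0.000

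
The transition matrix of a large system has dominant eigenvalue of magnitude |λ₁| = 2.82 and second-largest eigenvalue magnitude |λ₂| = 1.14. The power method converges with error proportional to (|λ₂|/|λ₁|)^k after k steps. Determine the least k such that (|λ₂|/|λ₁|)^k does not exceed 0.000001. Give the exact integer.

|λ₂/λ₁| = 1.14/2.82 = 0.40426
Need k ≥ ln(0.000001) / ln(0.40426) = -13.8155 / -0.9057 ≈ 15.254
Smallest integer k satisfying the bound: 16

16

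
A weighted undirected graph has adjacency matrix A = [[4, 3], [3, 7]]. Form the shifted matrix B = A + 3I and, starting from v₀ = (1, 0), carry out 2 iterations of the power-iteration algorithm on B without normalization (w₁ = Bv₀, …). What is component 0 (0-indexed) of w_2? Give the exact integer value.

58

B = A + 3I has rows (7, 3); (3, 10)
w1 = Bv₀ = (7·1 + 3·0; 3·1 + 10·0) = (7, 3)
w2 = Bw1 = (7·7 + 3·3; 3·7 + 10·3) = (58, 51)
Requested component of w2: 58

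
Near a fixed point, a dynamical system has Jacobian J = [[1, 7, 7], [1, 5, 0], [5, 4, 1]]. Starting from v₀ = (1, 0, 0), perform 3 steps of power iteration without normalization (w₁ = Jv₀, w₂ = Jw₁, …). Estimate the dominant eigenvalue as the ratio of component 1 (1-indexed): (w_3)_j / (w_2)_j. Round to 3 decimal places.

w1 = Jv₀ = (1, 1, 5)
w2 = Jw1 = (43, 6, 14)
w3 = Jw2 = (183, 73, 253)
Ratio at component: 183 / 43 = 4.256

λ ≈ 4.256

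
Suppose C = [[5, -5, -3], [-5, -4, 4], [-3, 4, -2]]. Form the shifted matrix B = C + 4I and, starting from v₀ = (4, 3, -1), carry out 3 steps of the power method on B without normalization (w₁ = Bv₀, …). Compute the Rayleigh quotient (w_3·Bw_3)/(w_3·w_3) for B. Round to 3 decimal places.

B = C + 4I has rows (9, -5, -3); (-5, 0, 4); (-3, 4, 2)
w1 = Bv₀ = (9·4 + (-5)·3 + (-3)·(-1); (-5)·4 + 0·3 + 4·(-1); (-3)·4 + 4·3 + 2·(-1)) = (24, -24, -2)
w2 = Bw1 = (9·24 + (-5)·(-24) + (-3)·(-2); (-5)·24 + 0·(-24) + 4·(-2); (-3)·24 + 4·(-24) + 2·(-2)) = (342, -128, -172)
w3 = Bw2 = (4234, -2398, -1882)
Bw3 = (55742, -28698, -26058)
w3·Bw3 = 353870588; w3·w3 = 27219084; μ ≈ 353870588/27219084 = 13.001

13.001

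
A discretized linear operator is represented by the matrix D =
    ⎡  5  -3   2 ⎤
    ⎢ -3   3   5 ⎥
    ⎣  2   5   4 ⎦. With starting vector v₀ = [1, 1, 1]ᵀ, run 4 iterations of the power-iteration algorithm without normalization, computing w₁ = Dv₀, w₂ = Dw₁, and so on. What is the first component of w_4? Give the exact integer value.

445

w1 = Dv₀ = (4, 5, 11)
w2 = Dw1 = (27, 58, 77)
w3 = Dw2 = (115, 478, 652)
w4 = Dw3 = (445, 4349, 5228)
The requested component of w4 is 445.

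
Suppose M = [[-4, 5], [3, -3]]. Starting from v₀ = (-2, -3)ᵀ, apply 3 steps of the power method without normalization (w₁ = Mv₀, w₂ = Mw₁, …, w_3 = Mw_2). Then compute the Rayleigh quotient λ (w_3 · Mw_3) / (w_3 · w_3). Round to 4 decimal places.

w1 = Mv₀ = ((-4)·(-2) + 5·(-3); 3·(-2) + (-3)·(-3)) = (-7, 3)
w2 = Mw1 = ((-4)·(-7) + 5·3; 3·(-7) + (-3)·3) = (43, -30)
w3 = Mw2 = (-322, 219)
Mw3 = (2383, -1623)
w3·Mw3 = (-322)·2383 + 219·(-1623) = -1122763; w3·w3 = (-322)·(-322) + 219·219 = 151645
λ ≈ -1122763/151645 = -7.4039

-7.4039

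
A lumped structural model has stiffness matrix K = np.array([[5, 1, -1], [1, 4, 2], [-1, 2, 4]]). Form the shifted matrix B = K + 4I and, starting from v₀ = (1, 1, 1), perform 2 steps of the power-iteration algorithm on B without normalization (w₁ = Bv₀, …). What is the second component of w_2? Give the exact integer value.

B = K + 4I has rows (9, 1, -1); (1, 8, 2); (-1, 2, 8)
w1 = Bv₀ = (9, 11, 9)
w2 = Bw1 = (83, 115, 85)
Requested component of w2: 115

115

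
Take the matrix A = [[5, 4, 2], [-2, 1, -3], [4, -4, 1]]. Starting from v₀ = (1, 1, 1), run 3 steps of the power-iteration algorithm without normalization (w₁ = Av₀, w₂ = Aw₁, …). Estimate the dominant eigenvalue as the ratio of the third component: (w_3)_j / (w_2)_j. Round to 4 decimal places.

w1 = Av₀ = (11, -4, 1)
w2 = Aw1 = (41, -29, 61)
w3 = Aw2 = (211, -294, 341)
Ratio at component: 341 / 61 = 5.5902

λ ≈ 5.5902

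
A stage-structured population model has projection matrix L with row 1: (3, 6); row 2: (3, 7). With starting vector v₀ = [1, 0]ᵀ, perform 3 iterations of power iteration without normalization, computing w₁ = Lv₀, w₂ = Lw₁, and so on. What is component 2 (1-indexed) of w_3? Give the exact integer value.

w1 = Lv₀ = (3·1 + 6·0; 3·1 + 7·0) = (3, 3)
w2 = Lw1 = (3·3 + 6·3; 3·3 + 7·3) = (27, 30)
w3 = Lw2 = (261, 291)
The requested component of w3 is 291.

291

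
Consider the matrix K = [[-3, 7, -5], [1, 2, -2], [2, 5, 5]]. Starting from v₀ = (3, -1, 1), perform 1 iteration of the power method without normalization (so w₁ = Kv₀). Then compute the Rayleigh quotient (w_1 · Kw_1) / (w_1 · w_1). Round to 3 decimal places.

-1.282

w1 = Kv₀ = (-21, -1, 6)
Kw1 = (26, -35, -17)
w1·Kw1 = (-21)·26 + (-1)·(-35) + 6·(-17) = -613; w1·w1 = (-21)·(-21) + (-1)·(-1) + 6·6 = 478
λ ≈ -613/478 = -1.282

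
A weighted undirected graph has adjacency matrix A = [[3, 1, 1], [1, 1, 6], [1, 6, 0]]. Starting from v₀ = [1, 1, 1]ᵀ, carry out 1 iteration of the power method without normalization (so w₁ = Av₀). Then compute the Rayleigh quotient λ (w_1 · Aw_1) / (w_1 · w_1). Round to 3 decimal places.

λ ≈ 6.964

w1 = Av₀ = (3·1 + 1·1 + 1·1; 1·1 + 1·1 + 6·1; 1·1 + 6·1 + 0·1) = (5, 8, 7)
Aw1 = (30, 55, 53)
w1·Aw1 = 5·30 + 8·55 + 7·53 = 961; w1·w1 = 5·5 + 8·8 + 7·7 = 138
λ ≈ 961/138 = 6.964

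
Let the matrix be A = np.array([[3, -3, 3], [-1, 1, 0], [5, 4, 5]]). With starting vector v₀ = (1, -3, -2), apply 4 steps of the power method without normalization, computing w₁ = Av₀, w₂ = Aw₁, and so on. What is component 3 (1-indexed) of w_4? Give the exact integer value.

w1 = Av₀ = (6, -4, -17)
w2 = Aw1 = (-21, -10, -71)
w3 = Aw2 = (-246, 11, -500)
w4 = Aw3 = (-2271, 257, -3686)
The requested component of w4 is -3686.

-3686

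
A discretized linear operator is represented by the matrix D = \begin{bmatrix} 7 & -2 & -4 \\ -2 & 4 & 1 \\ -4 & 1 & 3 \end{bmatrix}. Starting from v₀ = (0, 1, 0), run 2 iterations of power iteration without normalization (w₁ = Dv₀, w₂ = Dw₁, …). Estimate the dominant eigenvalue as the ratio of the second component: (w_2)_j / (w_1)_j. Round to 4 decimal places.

5.2500

w1 = Dv₀ = (7·0 + (-2)·1 + (-4)·0; (-2)·0 + 4·1 + 1·0; (-4)·0 + 1·1 + 3·0) = (-2, 4, 1)
w2 = Dw1 = (7·(-2) + (-2)·4 + (-4)·1; (-2)·(-2) + 4·4 + 1·1; (-4)·(-2) + 1·4 + 3·1) = (-26, 21, 15)
Ratio at component: 21 / 4 = 5.2500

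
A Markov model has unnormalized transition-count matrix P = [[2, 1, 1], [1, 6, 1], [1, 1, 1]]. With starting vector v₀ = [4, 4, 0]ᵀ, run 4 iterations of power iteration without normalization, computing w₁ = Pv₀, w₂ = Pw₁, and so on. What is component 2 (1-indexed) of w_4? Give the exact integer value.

8068

w1 = Pv₀ = (12, 28, 8)
w2 = Pw1 = (60, 188, 48)
w3 = Pw2 = (356, 1236, 296)
w4 = Pw3 = (2244, 8068, 1888)
The requested component of w4 is 8068.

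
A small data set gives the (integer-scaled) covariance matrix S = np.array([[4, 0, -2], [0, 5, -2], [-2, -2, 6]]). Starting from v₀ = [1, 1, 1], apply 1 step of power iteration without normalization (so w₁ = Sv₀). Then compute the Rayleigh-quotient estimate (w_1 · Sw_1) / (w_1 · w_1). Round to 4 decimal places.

w1 = Sv₀ = (4·1 + 0·1 + (-2)·1; 0·1 + 5·1 + (-2)·1; (-2)·1 + (-2)·1 + 6·1) = (2, 3, 2)
Sw1 = (4, 11, 2)
w1·Sw1 = 2·4 + 3·11 + 2·2 = 45; w1·w1 = 2·2 + 3·3 + 2·2 = 17
λ ≈ 45/17 = 2.6471

2.6471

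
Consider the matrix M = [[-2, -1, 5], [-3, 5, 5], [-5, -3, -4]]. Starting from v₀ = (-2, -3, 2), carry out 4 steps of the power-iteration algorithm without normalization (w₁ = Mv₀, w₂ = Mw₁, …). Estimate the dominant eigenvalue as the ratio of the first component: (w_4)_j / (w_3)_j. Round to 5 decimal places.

-5.77997

w1 = Mv₀ = ((-2)·(-2) + (-1)·(-3) + 5·2; (-3)·(-2) + 5·(-3) + 5·2; (-5)·(-2) + (-3)·(-3) + (-4)·2) = (17, 1, 11)
w2 = Mw1 = ((-2)·17 + (-1)·1 + 5·11; (-3)·17 + 5·1 + 5·11; (-5)·17 + (-3)·1 + (-4)·11) = (20, 9, -132)
w3 = Mw2 = (-709, -675, 401)
w4 = Mw3 = (4098, 757, 3966)
Ratio at component: 4098 / -709 = -5.77997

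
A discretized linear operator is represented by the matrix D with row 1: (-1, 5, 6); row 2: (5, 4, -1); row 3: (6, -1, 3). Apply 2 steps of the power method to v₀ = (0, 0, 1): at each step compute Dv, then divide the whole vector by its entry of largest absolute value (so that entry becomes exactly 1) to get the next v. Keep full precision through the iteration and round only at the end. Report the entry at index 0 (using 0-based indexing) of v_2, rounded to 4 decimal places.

Dv0 = (6.00000, -1.00000, 3.00000); divide by 6.00000 → v1 = (1.00000, -0.16667, 0.50000)
Dv1 = (1.16667, 3.83333, 7.66667); divide by 7.66667 → v2 = (0.15217, 0.50000, 1.00000)
Requested entry of v2: 7/46 = 0.1522

0.1522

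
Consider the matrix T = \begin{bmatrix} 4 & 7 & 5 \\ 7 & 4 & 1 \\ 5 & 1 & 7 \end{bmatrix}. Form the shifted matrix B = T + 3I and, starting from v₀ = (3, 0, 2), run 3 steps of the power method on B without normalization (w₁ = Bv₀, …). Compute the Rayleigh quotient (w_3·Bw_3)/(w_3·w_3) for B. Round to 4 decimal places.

B = T + 3I has rows (7, 7, 5); (7, 7, 1); (5, 1, 10)
w1 = Bv₀ = (31, 23, 35)
w2 = Bw1 = (553, 413, 528)
w3 = Bw2 = (9402, 7290, 8458)
Bw3 = (159134, 125302, 138880)
w3·Bw3 = 3584276488; w3·w3 = 213079468; μ ≈ 3584276488/213079468 = 16.8213

μ ≈ 16.8213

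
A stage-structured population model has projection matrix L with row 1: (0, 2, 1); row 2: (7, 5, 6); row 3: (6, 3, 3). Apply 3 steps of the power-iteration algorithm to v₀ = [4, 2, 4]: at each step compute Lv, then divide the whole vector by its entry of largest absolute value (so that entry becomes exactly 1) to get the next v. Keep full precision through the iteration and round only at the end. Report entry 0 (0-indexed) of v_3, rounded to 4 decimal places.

Lv0 = (8.00000, 62.00000, 42.00000); divide by 62.00000 → v1 = (0.12903, 1.00000, 0.67742)
Lv1 = (2.67742, 9.96774, 5.80645); divide by 9.96774 → v2 = (0.26861, 1.00000, 0.58252)
Lv2 = (2.58252, 10.37540, 6.35922); divide by 10.37540 → v3 = (0.24891, 1.00000, 0.61291)
Requested entry of v3: 1596/6412 = 0.2489

0.2489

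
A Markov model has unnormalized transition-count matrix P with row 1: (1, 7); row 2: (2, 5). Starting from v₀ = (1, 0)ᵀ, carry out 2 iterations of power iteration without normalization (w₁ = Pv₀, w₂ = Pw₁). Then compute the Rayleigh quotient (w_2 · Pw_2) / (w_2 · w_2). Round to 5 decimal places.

6.95122

w1 = Pv₀ = (1·1 + 7·0; 2·1 + 5·0) = (1, 2)
w2 = Pw1 = (1·1 + 7·2; 2·1 + 5·2) = (15, 12)
Pw2 = (99, 90)
w2·Pw2 = 15·99 + 12·90 = 2565; w2·w2 = 15·15 + 12·12 = 369
λ ≈ 2565/369 = 6.95122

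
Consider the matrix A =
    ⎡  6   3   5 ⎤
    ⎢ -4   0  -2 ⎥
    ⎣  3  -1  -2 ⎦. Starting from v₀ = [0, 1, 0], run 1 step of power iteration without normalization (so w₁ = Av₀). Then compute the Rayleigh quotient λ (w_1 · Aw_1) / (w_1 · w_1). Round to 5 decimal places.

2.80000

w1 = Av₀ = (6·0 + 3·1 + 5·0; (-4)·0 + 0·1 + (-2)·0; 3·0 + (-1)·1 + (-2)·0) = (3, 0, -1)
Aw1 = (13, -10, 11)
w1·Aw1 = 3·13 + 0·(-10) + (-1)·11 = 28; w1·w1 = 3·3 + 0·0 + (-1)·(-1) = 10
λ ≈ 28/10 = 2.80000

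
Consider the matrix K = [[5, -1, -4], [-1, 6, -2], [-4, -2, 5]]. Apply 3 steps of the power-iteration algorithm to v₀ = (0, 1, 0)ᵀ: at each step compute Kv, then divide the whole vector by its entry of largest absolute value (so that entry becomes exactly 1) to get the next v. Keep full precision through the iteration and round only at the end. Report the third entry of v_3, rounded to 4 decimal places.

-0.5614

Kv0 = (-1.00000, 6.00000, -2.00000); divide by 6.00000 → v1 = (-0.16667, 1.00000, -0.33333)
Kv1 = (-0.50000, 6.83333, -3.00000); divide by 6.83333 → v2 = (-0.07317, 1.00000, -0.43902)
Kv2 = (0.39024, 6.95122, -3.90244); divide by 6.95122 → v3 = (0.05614, 1.00000, -0.56140)
Requested entry of v3: -160/285 = -0.5614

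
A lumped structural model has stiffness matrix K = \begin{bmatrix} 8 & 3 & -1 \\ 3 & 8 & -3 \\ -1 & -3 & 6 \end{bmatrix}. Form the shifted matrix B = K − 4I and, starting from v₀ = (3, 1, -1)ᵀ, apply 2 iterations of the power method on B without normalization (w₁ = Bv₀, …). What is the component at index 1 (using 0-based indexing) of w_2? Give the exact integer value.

B = K − 4I has rows (4, 3, -1); (3, 4, -3); (-1, -3, 2)
w1 = Bv₀ = (4·3 + 3·1 + (-1)·(-1); 3·3 + 4·1 + (-3)·(-1); (-1)·3 + (-3)·1 + 2·(-1)) = (16, 16, -8)
w2 = Bw1 = (4·16 + 3·16 + (-1)·(-8); 3·16 + 4·16 + (-3)·(-8); (-1)·16 + (-3)·16 + 2·(-8)) = (120, 136, -80)
Requested component of w2: 136

136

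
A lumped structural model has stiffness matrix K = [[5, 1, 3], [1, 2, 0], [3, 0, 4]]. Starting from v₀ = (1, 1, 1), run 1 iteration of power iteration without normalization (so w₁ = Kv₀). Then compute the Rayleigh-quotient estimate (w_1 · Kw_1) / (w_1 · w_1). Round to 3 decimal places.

w1 = Kv₀ = (5·1 + 1·1 + 3·1; 1·1 + 2·1 + 0·1; 3·1 + 0·1 + 4·1) = (9, 3, 7)
Kw1 = (69, 15, 55)
w1·Kw1 = 9·69 + 3·15 + 7·55 = 1051; w1·w1 = 9·9 + 3·3 + 7·7 = 139
λ ≈ 1051/139 = 7.561

λ ≈ 7.561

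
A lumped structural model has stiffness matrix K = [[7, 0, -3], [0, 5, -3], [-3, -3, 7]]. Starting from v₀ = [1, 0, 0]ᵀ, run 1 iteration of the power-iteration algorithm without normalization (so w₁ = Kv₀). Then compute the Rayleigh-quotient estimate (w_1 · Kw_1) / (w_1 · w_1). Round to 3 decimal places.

λ ≈ 9.172

w1 = Kv₀ = (7·1 + 0·0 + (-3)·0; 0·1 + 5·0 + (-3)·0; (-3)·1 + (-3)·0 + 7·0) = (7, 0, -3)
Kw1 = (58, 9, -42)
w1·Kw1 = 7·58 + 0·9 + (-3)·(-42) = 532; w1·w1 = 7·7 + 0·0 + (-3)·(-3) = 58
λ ≈ 532/58 = 9.172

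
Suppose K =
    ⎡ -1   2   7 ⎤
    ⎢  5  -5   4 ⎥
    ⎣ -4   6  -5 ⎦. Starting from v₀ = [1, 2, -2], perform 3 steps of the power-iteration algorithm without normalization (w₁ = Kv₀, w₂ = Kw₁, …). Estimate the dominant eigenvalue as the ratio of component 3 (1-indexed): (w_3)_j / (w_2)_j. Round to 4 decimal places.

λ ≈ -5.3871

w1 = Kv₀ = ((-1)·1 + 2·2 + 7·(-2); 5·1 + (-5)·2 + 4·(-2); (-4)·1 + 6·2 + (-5)·(-2)) = (-11, -13, 18)
w2 = Kw1 = ((-1)·(-11) + 2·(-13) + 7·18; 5·(-11) + (-5)·(-13) + 4·18; (-4)·(-11) + 6·(-13) + (-5)·18) = (111, 82, -124)
w3 = Kw2 = (-815, -351, 668)
Ratio at component: 668 / -124 = -5.3871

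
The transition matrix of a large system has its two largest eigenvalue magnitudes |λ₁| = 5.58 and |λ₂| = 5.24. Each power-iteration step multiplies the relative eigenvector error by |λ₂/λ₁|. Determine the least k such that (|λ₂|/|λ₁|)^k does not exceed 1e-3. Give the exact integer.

110

|λ₂/λ₁| = 5.24/5.58 = 0.93907
Need k ≥ ln(1e-3) / ln(0.93907) = -6.9078 / -0.0629 ≈ 109.878
Smallest integer k satisfying the bound: 110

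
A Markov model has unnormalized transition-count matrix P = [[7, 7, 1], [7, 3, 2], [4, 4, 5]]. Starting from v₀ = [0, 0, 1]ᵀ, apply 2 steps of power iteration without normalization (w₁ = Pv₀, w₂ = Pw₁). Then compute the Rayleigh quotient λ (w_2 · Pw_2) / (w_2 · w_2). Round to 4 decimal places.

w1 = Pv₀ = (7·0 + 7·0 + 1·1; 7·0 + 3·0 + 2·1; 4·0 + 4·0 + 5·1) = (1, 2, 5)
w2 = Pw1 = (7·1 + 7·2 + 1·5; 7·1 + 3·2 + 2·5; 4·1 + 4·2 + 5·5) = (26, 23, 37)
Pw2 = (380, 325, 381)
w2·Pw2 = 26·380 + 23·325 + 37·381 = 31452; w2·w2 = 26·26 + 23·23 + 37·37 = 2574
λ ≈ 31452/2574 = 12.2191

12.2191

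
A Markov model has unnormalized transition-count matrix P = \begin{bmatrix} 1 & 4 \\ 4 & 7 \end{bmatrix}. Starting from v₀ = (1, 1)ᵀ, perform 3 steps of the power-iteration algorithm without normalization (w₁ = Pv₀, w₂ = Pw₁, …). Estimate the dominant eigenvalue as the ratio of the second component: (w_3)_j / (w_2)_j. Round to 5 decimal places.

w1 = Pv₀ = (1·1 + 4·1; 4·1 + 7·1) = (5, 11)
w2 = Pw1 = (1·5 + 4·11; 4·5 + 7·11) = (49, 97)
w3 = Pw2 = (437, 875)
Ratio at component: 875 / 97 = 9.02062

9.02062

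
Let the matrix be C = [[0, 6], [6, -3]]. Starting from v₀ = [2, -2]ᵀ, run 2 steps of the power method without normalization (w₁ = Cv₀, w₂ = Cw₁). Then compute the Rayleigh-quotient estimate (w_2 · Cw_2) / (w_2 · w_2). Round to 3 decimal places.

-7.659

w1 = Cv₀ = (-12, 18)
w2 = Cw1 = (108, -126)
Cw2 = (-756, 1026)
w2·Cw2 = 108·(-756) + (-126)·1026 = -210924; w2·w2 = 108·108 + (-126)·(-126) = 27540
λ ≈ -210924/27540 = -7.659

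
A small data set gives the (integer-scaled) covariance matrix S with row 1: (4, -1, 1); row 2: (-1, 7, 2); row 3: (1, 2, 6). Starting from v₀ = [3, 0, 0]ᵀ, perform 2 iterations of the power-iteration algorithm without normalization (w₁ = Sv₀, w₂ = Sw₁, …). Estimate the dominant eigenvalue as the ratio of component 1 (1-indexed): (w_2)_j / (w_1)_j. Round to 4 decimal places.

λ ≈ 4.5000

w1 = Sv₀ = (12, -3, 3)
w2 = Sw1 = (54, -27, 24)
Ratio at component: 54 / 12 = 4.5000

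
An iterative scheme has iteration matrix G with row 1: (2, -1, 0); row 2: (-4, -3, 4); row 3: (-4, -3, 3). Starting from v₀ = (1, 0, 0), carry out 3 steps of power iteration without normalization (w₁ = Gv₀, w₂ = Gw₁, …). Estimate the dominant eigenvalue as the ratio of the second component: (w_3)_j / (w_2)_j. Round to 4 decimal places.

w1 = Gv₀ = (2·1 + (-1)·0 + 0·0; (-4)·1 + (-3)·0 + 4·0; (-4)·1 + (-3)·0 + 3·0) = (2, -4, -4)
w2 = Gw1 = (2·2 + (-1)·(-4) + 0·(-4); (-4)·2 + (-3)·(-4) + 4·(-4); (-4)·2 + (-3)·(-4) + 3·(-4)) = (8, -12, -8)
w3 = Gw2 = (28, -28, -20)
Ratio at component: -28 / -12 = 2.3333

λ ≈ 2.3333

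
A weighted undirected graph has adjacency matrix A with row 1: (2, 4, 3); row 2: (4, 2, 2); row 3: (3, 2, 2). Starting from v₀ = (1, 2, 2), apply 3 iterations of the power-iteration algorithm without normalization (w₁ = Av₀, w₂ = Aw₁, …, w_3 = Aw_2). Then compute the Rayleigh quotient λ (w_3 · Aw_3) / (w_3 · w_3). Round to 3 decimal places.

w1 = Av₀ = (2·1 + 4·2 + 3·2; 4·1 + 2·2 + 2·2; 3·1 + 2·2 + 2·2) = (16, 12, 11)
w2 = Aw1 = (2·16 + 4·12 + 3·11; 4·16 + 2·12 + 2·11; 3·16 + 2·12 + 2·11) = (113, 110, 94)
w3 = Aw2 = (948, 860, 747)
Aw3 = (7577, 7006, 6058)
w3·Aw3 = 948·7577 + 860·7006 + 747·6058 = 17733482; w3·w3 = 948·948 + 860·860 + 747·747 = 2196313
λ ≈ 17733482/2196313 = 8.074

8.074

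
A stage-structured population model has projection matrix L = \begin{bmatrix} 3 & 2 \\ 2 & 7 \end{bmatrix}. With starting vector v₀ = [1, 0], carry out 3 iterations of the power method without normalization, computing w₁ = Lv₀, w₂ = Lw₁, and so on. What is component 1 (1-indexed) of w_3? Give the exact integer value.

w1 = Lv₀ = (3, 2)
w2 = Lw1 = (13, 20)
w3 = Lw2 = (79, 166)
The requested component of w3 is 79.

79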